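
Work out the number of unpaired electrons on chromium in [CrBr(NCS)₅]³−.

3 unpaired electrons

Ligand charges: each bromide is −1; each isothiocyanate is −1. With an overall charge of −3 the chromium centre must be in the +3 oxidation state.
Cr sits in group 6, so the d-electron count is 6 − 3 = 3.
In an octahedral field the d³ configuration is t₂g³e_g⁰ (only one arrangement possible), giving 3 unpaired electrons.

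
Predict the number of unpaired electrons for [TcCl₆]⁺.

Each chloride is −1; balancing the +1 overall charge requires Tc(VII).
Technetium is a group-7 element; Tc(VII) is therefore d⁰.
In an octahedral field the d⁰ configuration is t₂g⁰e_g⁰, giving 0 unpaired electrons.

0 unpaired electrons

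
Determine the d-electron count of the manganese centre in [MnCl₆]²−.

Ligand charges: each chloride is −1. With an overall charge of −2 the manganese centre must be in the +4 oxidation state.
Mn sits in group 7, so the d-electron count is 7 − 4 = 3.

d3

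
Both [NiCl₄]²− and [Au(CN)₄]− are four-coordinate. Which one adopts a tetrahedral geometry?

[NiCl₄]²−

For [NiCl₄]²−: Each chloride is −1; balancing the −2 overall charge requires Ni(II). Nickel is a group-10 element; Ni(II) is therefore d⁸. Chloride is a weak-field ligand. With weak-field ligands the CFSE gain from square planar is small, so a 3d d⁸ ion takes the sterically preferred tetrahedral geometry. → tetrahedral.
For [Au(CN)₄]−: Ligand charges: each cyanide is −1. With an overall charge of −1 the gold centre must be in the +3 oxidation state. Gold is a group-11 element; Au(III) is therefore d⁸. A 5d d⁸ ion has a large crystal-field splitting; square planar leaves the high-energy d_{x²−y²} orbital empty and maximises CFSE. → square planar.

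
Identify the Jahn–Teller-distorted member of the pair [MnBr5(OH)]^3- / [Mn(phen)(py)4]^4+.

[MnBr5(OH)]^3-: Summing ligand charges against the −3 overall charge gives an oxidation state of +3 for manganese. Mn sits in group 7, so the d-electron count is 7 − 3 = 4. Bromide and hydroxide are weak-field ligands for a first-row metal, so the complex is high-spin. The t₂g³e_g¹ (high-spin) configuration has an unevenly filled e_g set; the Jahn–Teller theorem predicts a tetragonal distortion (typically axial elongation) to lift the degeneracy.
[Mn(phen)(py)4]^4+: Summing ligand charges against the +4 overall charge gives an oxidation state of +4 for manganese. Group 7 minus oxidation state 4 gives a d³ configuration. The d³ configuration leaves the e_g set evenly filled (or empty) — no strong Jahn–Teller driving force.

[MnBr5(OH)]^3-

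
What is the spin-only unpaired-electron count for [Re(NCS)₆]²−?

3 unpaired electrons

Summing ligand charges against the −2 overall charge gives an oxidation state of +4 for rhenium.
Group 7 minus oxidation state 4 gives a d³ configuration.
In an octahedral field the d³ configuration is t₂g³e_g⁰ (only one arrangement possible), giving 3 unpaired electrons.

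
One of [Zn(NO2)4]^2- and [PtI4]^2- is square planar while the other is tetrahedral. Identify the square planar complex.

[PtI4]^2-

For [Zn(NO2)4]^2-: Each nitro (N-bound nitrite) is −1; balancing the −2 overall charge requires Zn(II). Zn sits in group 12, so the d-electron count is 12 − 2 = 10. A d¹⁰ ion has no crystal-field stabilisation preference between square planar and tetrahedral, so four ligands adopt the sterically favoured tetrahedral geometry. → tetrahedral.
For [PtI4]^2-: Summing ligand charges against the −2 overall charge gives an oxidation state of +2 for platinum. Platinum is a group-10 element; Pt(II) is therefore d⁸. A 5d d⁸ ion has a large crystal-field splitting; square planar leaves the high-energy d_{x²−y²} orbital empty and maximises CFSE. → square planar.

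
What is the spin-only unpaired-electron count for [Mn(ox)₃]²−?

Ligand charges: each oxalate is −2. With an overall charge of −2 the manganese centre must be in the +4 oxidation state.
Mn sits in group 7, so the d-electron count is 7 − 4 = 3.
Counting donor atoms: 3×oxalate (bidentate) → 6 donors. Coordination number = 6.
In an octahedral field the d³ configuration is t₂g³e_g⁰ (only one arrangement possible), giving 3 unpaired electrons.

3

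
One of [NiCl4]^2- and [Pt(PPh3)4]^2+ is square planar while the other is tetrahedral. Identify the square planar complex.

[Pt(PPh3)4]^2+

For [NiCl4]^2-: Ligand charges: each chloride is −1. With an overall charge of −2 the nickel centre must be in the +2 oxidation state. Nickel is a group-10 element; Ni(II) is therefore d⁸. Chloride is a weak-field ligand. With weak-field ligands the CFSE gain from square planar is small, so a 3d d⁸ ion takes the sterically preferred tetrahedral geometry. → tetrahedral.
For [Pt(PPh3)4]^2+: Ligand charges: triphenylphosphine is neutral. With an overall charge of +2 the platinum centre must be in the +2 oxidation state. Group 10 minus oxidation state 2 gives a d⁸ configuration. A 5d d⁸ ion has a large crystal-field splitting; square planar leaves the high-energy d_{x²−y²} orbital empty and maximises CFSE. → square planar.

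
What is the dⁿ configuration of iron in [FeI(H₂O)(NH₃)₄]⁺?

d6

Each iodide is −1; water is neutral; ammonia is neutral; balancing the +1 overall charge requires Fe(II).
Iron is a group-8 element; Fe(II) is therefore d⁶.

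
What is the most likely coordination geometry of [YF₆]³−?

Summing ligand charges against the −3 overall charge gives an oxidation state of +3 for yttrium.
Group 3 minus oxidation state 3 gives a d⁰ configuration.
With 6 monodentate ligands the coordination number is 6.
Six donors around a single metal centre give an octahedral coordination sphere.

octahedral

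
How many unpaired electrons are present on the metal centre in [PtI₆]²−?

0 unpaired electrons

Summing ligand charges against the −2 overall charge gives an oxidation state of +4 for platinum.
Group 10 minus oxidation state 4 gives a d⁶ configuration.
The spin state decides the count: a 5d ion has a large Δₒ and is invariably low-spin.
An octahedral low-spin d⁶ ion is t₂g⁶e_g⁰, giving 0 unpaired electrons.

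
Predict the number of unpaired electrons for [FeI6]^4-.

4 unpaired electrons

Summing ligand charges against the −4 overall charge gives an oxidation state of +2 for iron.
Group 8 minus oxidation state 2 gives a d⁶ configuration.
The spin state decides the count: Iodide is a weak-field ligand for a first-row metal, so the complex is high-spin.
An octahedral high-spin d⁶ ion is t₂g⁴e_g², giving 4 unpaired electrons.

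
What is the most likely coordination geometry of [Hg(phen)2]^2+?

1,10-phenanthroline is neutral; balancing the +2 overall charge requires Hg(II).
Mercury is a group-12 element; Hg(II) is therefore d¹⁰.
Counting donor atoms: 2×1,10-phenanthroline (bidentate) → 4 donors. Coordination number = 4.
A d¹⁰ ion has no crystal-field stabilisation preference between square planar and tetrahedral, so four ligands adopt the sterically favoured tetrahedral geometry.

tetrahedral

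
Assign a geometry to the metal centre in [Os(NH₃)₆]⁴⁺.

octahedral

Ammonia is neutral; balancing the +4 overall charge requires Os(IV).
Group 8 minus oxidation state 4 gives a d⁴ configuration.
With 6 monodentate ligands the coordination number is 6.
Six donors around a single metal centre give an octahedral coordination sphere.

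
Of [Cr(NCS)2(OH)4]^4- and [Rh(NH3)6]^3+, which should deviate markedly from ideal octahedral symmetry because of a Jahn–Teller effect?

[Cr(NCS)2(OH)4]^4-: Each isothiocyanate is −1; each hydroxide is −1; balancing the −4 overall charge requires Cr(II). Group 6 minus oxidation state 2 gives a d⁴ configuration. Hydroxide and isothiocyanate are weak-field ligands for a first-row metal, so the complex is high-spin. The t₂g³e_g¹ (high-spin) configuration has an unevenly filled e_g set; the Jahn–Teller theorem predicts a tetragonal distortion (typically axial elongation) to lift the degeneracy.
[Rh(NH3)6]^3+: Ammonia is neutral; balancing the +3 overall charge requires Rh(III). Rh sits in group 9, so the d-electron count is 9 − 3 = 6. A 4d ion has a large Δₒ and is invariably low-spin. The d⁶ configuration leaves the e_g set evenly filled (or empty) — no strong Jahn–Teller driving force.

[Cr(NCS)2(OH)4]^4-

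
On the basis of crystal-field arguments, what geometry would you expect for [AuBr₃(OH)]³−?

tetrahedral

Ligand charges: each bromide is −1; each hydroxide is −1. With an overall charge of −3 the gold centre must be in the +1 oxidation state.
Gold is a group-11 element; Au(I) is therefore d¹⁰.
With 4 monodentate ligands the coordination number is 4.
A d¹⁰ ion has no crystal-field stabilisation preference between square planar and tetrahedral, so four ligands adopt the sterically favoured tetrahedral geometry.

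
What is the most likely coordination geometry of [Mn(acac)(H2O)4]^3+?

Ligand charges: each acetylacetonate is −1; water is neutral. With an overall charge of +3 the manganese centre must be in the +4 oxidation state.
Group 7 minus oxidation state 4 gives a d³ configuration.
Counting donor atoms: 1×acetylacetonate (bidentate) → 2 donors; 4×water (monodentate) → 4 donors. Coordination number = 6.
Six donors around a single metal centre give an octahedral coordination sphere.

octahedral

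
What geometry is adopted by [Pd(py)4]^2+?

Summing ligand charges against the +2 overall charge gives an oxidation state of +2 for palladium.
Pd sits in group 10, so the d-electron count is 10 − 2 = 8.
With 4 monodentate ligands the coordination number is 4.
A 4d d⁸ ion has a large crystal-field splitting; square planar leaves the high-energy d_{x²−y²} orbital empty and maximises CFSE.

square planar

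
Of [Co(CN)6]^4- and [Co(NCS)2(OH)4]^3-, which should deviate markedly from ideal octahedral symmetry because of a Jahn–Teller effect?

[Co(CN)6]^4-

[Co(CN)6]^4-: Ligand charges: each cyanide is −1. With an overall charge of −4 the cobalt centre must be in the +2 oxidation state. Group 9 minus oxidation state 2 gives a d⁷ configuration. Cyanide is a strong-field ligand (high in the spectrochemical series) for a first-row metal, so the complex is low-spin. The t₂g⁶e_g¹ (low-spin) configuration has an unevenly filled e_g set; the Jahn–Teller theorem predicts a tetragonal distortion (typically axial elongation) to lift the degeneracy.
[Co(NCS)2(OH)4]^3-: Each isothiocyanate is −1; each hydroxide is −1; balancing the −3 overall charge requires Co(III). Cobalt is a group-9 element; Co(III) is therefore d⁶. Co(III) has an exceptionally large octahedral splitting and is low-spin with essentially every ligand except fluoride. The d⁶ configuration leaves the e_g set evenly filled (or empty) — no strong Jahn–Teller driving force.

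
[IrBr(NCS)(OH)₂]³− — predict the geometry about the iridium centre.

square planar

Ligand charges: each bromide is −1; each isothiocyanate is −1; each hydroxide is −1. With an overall charge of −3 the iridium centre must be in the +1 oxidation state.
Iridium is a group-9 element; Ir(I) is therefore d⁸.
Coordination number: 4.
A 5d d⁸ ion has a large crystal-field splitting; square planar leaves the high-energy d_{x²−y²} orbital empty and maximises CFSE.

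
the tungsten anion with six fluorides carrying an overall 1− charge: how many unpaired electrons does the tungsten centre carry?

Summing ligand charges against the −1 overall charge gives an oxidation state of +5 for tungsten.
Group 6 minus oxidation state 5 gives a d¹ configuration.
In an octahedral field the d¹ configuration is t₂g¹e_g⁰ (only one arrangement possible), giving 1 unpaired electron.

1 unpaired electron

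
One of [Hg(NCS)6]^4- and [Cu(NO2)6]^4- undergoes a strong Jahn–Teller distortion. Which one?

[Hg(NCS)6]^4-: Each isothiocyanate is −1; balancing the −4 overall charge requires Hg(II). Hg sits in group 12, so the d-electron count is 12 − 2 = 10. The d¹⁰ configuration leaves the e_g set evenly filled (or empty) — no strong Jahn–Teller driving force.
[Cu(NO2)6]^4-: Each nitro (N-bound nitrite) is −1; balancing the −4 overall charge requires Cu(II). Copper is a group-11 element; Cu(II) is therefore d⁹. The t₂g⁶e_g³ configuration has an unevenly filled e_g set; the Jahn–Teller theorem predicts a tetragonal distortion (typically axial elongation) to lift the degeneracy.

[Cu(NO2)6]^4-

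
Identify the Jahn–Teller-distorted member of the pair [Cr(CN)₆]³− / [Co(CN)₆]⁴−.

[Co(CN)₆]⁴−

[Cr(CN)₆]³−: Each cyanide is −1; balancing the −3 overall charge requires Cr(III). Cr sits in group 6, so the d-electron count is 6 − 3 = 3. The d³ configuration leaves the e_g set evenly filled (or empty) — no strong Jahn–Teller driving force.
[Co(CN)₆]⁴−: Summing ligand charges against the −4 overall charge gives an oxidation state of +2 for cobalt. Cobalt is a group-9 element; Co(II) is therefore d⁷. Cyanide is a strong-field ligand (high in the spectrochemical series) for a first-row metal, so the complex is low-spin. The t₂g⁶e_g¹ (low-spin) configuration has an unevenly filled e_g set; the Jahn–Teller theorem predicts a tetragonal distortion (typically axial elongation) to lift the degeneracy.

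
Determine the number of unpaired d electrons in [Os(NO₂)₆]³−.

Each nitro (N-bound nitrite) is −1; balancing the −3 overall charge requires Os(III).
Osmium is a group-8 element; Os(III) is therefore d⁵.
The spin state decides the count: a 5d ion has a large Δₒ and is invariably low-spin.
An octahedral low-spin d⁵ ion is t₂g⁵e_g⁰, giving 1 unpaired electron.

1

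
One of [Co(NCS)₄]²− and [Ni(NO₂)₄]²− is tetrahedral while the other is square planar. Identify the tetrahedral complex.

For [Co(NCS)₄]²−: Summing ligand charges against the −2 overall charge gives an oxidation state of +2 for cobalt. Cobalt is a group-9 element; Co(II) is therefore d⁷. For a high-spin 3d d⁷ ion with weak-field ligands the small Δₜ gives little square-planar CFSE advantage, so four ligands adopt the sterically favoured tetrahedral geometry. → tetrahedral.
For [Ni(NO₂)₄]²−: Summing ligand charges against the −2 overall charge gives an oxidation state of +2 for nickel. Ni sits in group 10, so the d-electron count is 10 − 2 = 8. Nitro (N-bound nitrite) is a strong-field ligand (high in the spectrochemical series). A 3d d⁸ ion with strong-field ligands gains enough CFSE to favour square planar over tetrahedral. → square planar.

[Co(NCS)₄]²−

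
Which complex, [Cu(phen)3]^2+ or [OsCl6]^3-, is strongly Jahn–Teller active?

[Cu(phen)3]^2+

[Cu(phen)3]^2+: Ligand charges: 1,10-phenanthroline is neutral. With an overall charge of +2 the copper centre must be in the +2 oxidation state. Group 11 minus oxidation state 2 gives a d⁹ configuration. The t₂g⁶e_g³ configuration has an unevenly filled e_g set; the Jahn–Teller theorem predicts a tetragonal distortion (typically axial elongation) to lift the degeneracy.
[OsCl6]^3-: Each chloride is −1; balancing the −3 overall charge requires Os(III). Os sits in group 8, so the d-electron count is 8 − 3 = 5. A 5d ion has a large Δₒ and is invariably low-spin. The d⁵ configuration leaves the e_g set evenly filled (or empty) — no strong Jahn–Teller driving force.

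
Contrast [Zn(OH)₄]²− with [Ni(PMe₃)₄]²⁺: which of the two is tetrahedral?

For [Zn(OH)₄]²−: Summing ligand charges against the −2 overall charge gives an oxidation state of +2 for zinc. Zinc is a group-12 element; Zn(II) is therefore d¹⁰. A d¹⁰ ion has no crystal-field stabilisation preference between square planar and tetrahedral, so four ligands adopt the sterically favoured tetrahedral geometry. → tetrahedral.
For [Ni(PMe₃)₄]²⁺: Ligand charges: trimethylphosphine is neutral. With an overall charge of +2 the nickel centre must be in the +2 oxidation state. Nickel is a group-10 element; Ni(II) is therefore d⁸. Trimethylphosphine is a strong-field ligand (high in the spectrochemical series). A 3d d⁸ ion with strong-field ligands gains enough CFSE to favour square planar over tetrahedral. → square planar.

[Zn(OH)₄]²−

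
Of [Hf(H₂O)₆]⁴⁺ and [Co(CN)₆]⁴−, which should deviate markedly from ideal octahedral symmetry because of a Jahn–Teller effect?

[Hf(H₂O)₆]⁴⁺: Water is neutral; balancing the +4 overall charge requires Hf(IV). Group 4 minus oxidation state 4 gives a d⁰ configuration. The d⁰ configuration leaves the e_g set evenly filled (or empty) — no strong Jahn–Teller driving force.
[Co(CN)₆]⁴−: Summing ligand charges against the −4 overall charge gives an oxidation state of +2 for cobalt. Co sits in group 9, so the d-electron count is 9 − 2 = 7. Cyanide is a strong-field ligand (high in the spectrochemical series) for a first-row metal, so the complex is low-spin. The t₂g⁶e_g¹ (low-spin) configuration has an unevenly filled e_g set; the Jahn–Teller theorem predicts a tetragonal distortion (typically axial elongation) to lift the degeneracy.

[Co(CN)₆]⁴−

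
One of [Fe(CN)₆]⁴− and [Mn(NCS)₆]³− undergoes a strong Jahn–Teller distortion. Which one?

[Fe(CN)₆]⁴−: Summing ligand charges against the −4 overall charge gives an oxidation state of +2 for iron. Fe sits in group 8, so the d-electron count is 8 − 2 = 6. Cyanide is a strong-field ligand (high in the spectrochemical series) for a first-row metal, so the complex is low-spin. The d⁶ configuration leaves the e_g set evenly filled (or empty) — no strong Jahn–Teller driving force.
[Mn(NCS)₆]³−: Each isothiocyanate is −1; balancing the −3 overall charge requires Mn(III). Manganese is a group-7 element; Mn(III) is therefore d⁴. Isothiocyanate is a weak-field ligand for a first-row metal, so the complex is high-spin. The t₂g³e_g¹ (high-spin) configuration has an unevenly filled e_g set; the Jahn–Teller theorem predicts a tetragonal distortion (typically axial elongation) to lift the degeneracy.

[Mn(NCS)₆]³−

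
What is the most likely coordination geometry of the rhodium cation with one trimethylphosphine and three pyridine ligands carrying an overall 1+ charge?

square planar

Summing ligand charges against the +1 overall charge gives an oxidation state of +1 for rhodium.
Rh sits in group 9, so the d-electron count is 9 − 1 = 8.
Coordination number: 4.
A 4d d⁸ ion has a large crystal-field splitting; square planar leaves the high-energy d_{x²−y²} orbital empty and maximises CFSE.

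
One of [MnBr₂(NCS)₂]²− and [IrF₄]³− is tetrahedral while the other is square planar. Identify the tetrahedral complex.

[MnBr₂(NCS)₂]²−

For [MnBr₂(NCS)₂]²−: Each bromide is −1; each isothiocyanate is −1; balancing the −2 overall charge requires Mn(II). Manganese is a group-7 element; Mn(II) is therefore d⁵. A high-spin d⁵ ion has zero CFSE in either geometry, so four ligands adopt the sterically favoured tetrahedral geometry. → tetrahedral.
For [IrF₄]³−: Ligand charges: each fluoride is −1. With an overall charge of −3 the iridium centre must be in the +1 oxidation state. Iridium is a group-9 element; Ir(I) is therefore d⁸. A 5d d⁸ ion has a large crystal-field splitting; square planar leaves the high-energy d_{x²−y²} orbital empty and maximises CFSE. → square planar.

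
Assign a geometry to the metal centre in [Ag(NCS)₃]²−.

trigonal planar

Each isothiocyanate is −1; balancing the −2 overall charge requires Ag(I).
Ag sits in group 11, so the d-electron count is 11 − 1 = 10.
Coordination number: 3.
Three ligands around a d¹⁰ centre minimise repulsion in a trigonal-planar arrangement.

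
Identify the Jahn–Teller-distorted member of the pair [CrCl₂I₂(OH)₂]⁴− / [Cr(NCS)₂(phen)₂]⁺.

[CrCl₂I₂(OH)₂]⁴−

[CrCl₂I₂(OH)₂]⁴−: Each chloride is −1; each iodide is −1; each hydroxide is −1; balancing the −4 overall charge requires Cr(II). Chromium is a group-6 element; Cr(II) is therefore d⁴. Chloride, hydroxide, and iodide are weak-field ligands for a first-row metal, so the complex is high-spin. The t₂g³e_g¹ (high-spin) configuration has an unevenly filled e_g set; the Jahn–Teller theorem predicts a tetragonal distortion (typically axial elongation) to lift the degeneracy.
[Cr(NCS)₂(phen)₂]⁺: Each isothiocyanate is −1; 1,10-phenanthroline is neutral; balancing the +1 overall charge requires Cr(III). Cr sits in group 6, so the d-electron count is 6 − 3 = 3. The d³ configuration leaves the e_g set evenly filled (or empty) — no strong Jahn–Teller driving force.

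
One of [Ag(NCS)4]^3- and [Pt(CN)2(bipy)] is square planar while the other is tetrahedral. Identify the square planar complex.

[Pt(CN)2(bipy)]

For [Ag(NCS)4]^3-: Each isothiocyanate is −1; balancing the −3 overall charge requires Ag(I). Group 11 minus oxidation state 1 gives a d¹⁰ configuration. A d¹⁰ ion has no crystal-field stabilisation preference between square planar and tetrahedral, so four ligands adopt the sterically favoured tetrahedral geometry. → tetrahedral.
For [Pt(CN)2(bipy)]: Summing ligand charges against the 0 overall charge gives an oxidation state of +2 for platinum. Pt sits in group 10, so the d-electron count is 10 − 2 = 8. A 5d d⁸ ion has a large crystal-field splitting; square planar leaves the high-energy d_{x²−y²} orbital empty and maximises CFSE. → square planar.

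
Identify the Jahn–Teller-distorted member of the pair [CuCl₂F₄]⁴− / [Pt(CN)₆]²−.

[CuCl₂F₄]⁴−

[CuCl₂F₄]⁴−: Each chloride is −1; each fluoride is −1; balancing the −4 overall charge requires Cu(II). Copper is a group-11 element; Cu(II) is therefore d⁹. The t₂g⁶e_g³ configuration has an unevenly filled e_g set; the Jahn–Teller theorem predicts a tetragonal distortion (typically axial elongation) to lift the degeneracy.
[Pt(CN)₆]²−: Summing ligand charges against the −2 overall charge gives an oxidation state of +4 for platinum. Pt sits in group 10, so the d-electron count is 10 − 4 = 6. A 5d ion has a large Δₒ and is invariably low-spin. The d⁶ configuration leaves the e_g set evenly filled (or empty) — no strong Jahn–Teller driving force.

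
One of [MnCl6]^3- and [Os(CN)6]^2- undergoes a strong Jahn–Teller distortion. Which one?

[MnCl6]^3-: Ligand charges: each chloride is −1. With an overall charge of −3 the manganese centre must be in the +3 oxidation state. Mn sits in group 7, so the d-electron count is 7 − 3 = 4. Chloride is a weak-field ligand for a first-row metal, so the complex is high-spin. The t₂g³e_g¹ (high-spin) configuration has an unevenly filled e_g set; the Jahn–Teller theorem predicts a tetragonal distortion (typically axial elongation) to lift the degeneracy.
[Os(CN)6]^2-: Ligand charges: each cyanide is −1. With an overall charge of −2 the osmium centre must be in the +4 oxidation state. Group 8 minus oxidation state 4 gives a d⁴ configuration. A 5d ion has a large Δₒ and is invariably low-spin. The d⁴ configuration leaves the e_g set evenly filled (or empty) — no strong Jahn–Teller driving force.

[MnCl6]^3-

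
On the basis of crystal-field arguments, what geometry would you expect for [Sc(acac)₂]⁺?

tetrahedral

Each acetylacetonate is −1; balancing the +1 overall charge requires Sc(III).
Scandium is a group-3 element; Sc(III) is therefore d⁰.
Counting donor atoms: 2×acetylacetonate (bidentate) → 4 donors. Coordination number = 4.
A d⁰ ion has no crystal-field stabilisation preference between square planar and tetrahedral, so four ligands adopt the sterically favoured tetrahedral geometry.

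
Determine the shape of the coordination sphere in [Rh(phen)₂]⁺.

1,10-phenanthroline is neutral; balancing the +1 overall charge requires Rh(I).
Rh sits in group 9, so the d-electron count is 9 − 1 = 8.
Counting donor atoms: 2×1,10-phenanthroline (bidentate) → 4 donors. Coordination number = 4.
A 4d d⁸ ion has a large crystal-field splitting; square planar leaves the high-energy d_{x²−y²} orbital empty and maximises CFSE.

square planar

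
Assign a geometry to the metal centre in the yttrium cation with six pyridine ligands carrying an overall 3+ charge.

Summing ligand charges against the +3 overall charge gives an oxidation state of +3 for yttrium.
Y sits in group 3, so the d-electron count is 3 − 3 = 0.
With 6 monodentate ligands the coordination number is 6.
Six donors around a single metal centre give an octahedral coordination sphere.

octahedral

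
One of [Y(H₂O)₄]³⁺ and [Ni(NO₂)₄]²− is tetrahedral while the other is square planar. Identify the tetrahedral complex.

For [Y(H₂O)₄]³⁺: Water is neutral; balancing the +3 overall charge requires Y(III). Y sits in group 3, so the d-electron count is 3 − 3 = 0. A d⁰ ion has no crystal-field stabilisation preference between square planar and tetrahedral, so four ligands adopt the sterically favoured tetrahedral geometry. → tetrahedral.
For [Ni(NO₂)₄]²−: Summing ligand charges against the −2 overall charge gives an oxidation state of +2 for nickel. Ni sits in group 10, so the d-electron count is 10 − 2 = 8. Nitro (N-bound nitrite) is a strong-field ligand (high in the spectrochemical series). A 3d d⁸ ion with strong-field ligands gains enough CFSE to favour square planar over tetrahedral. → square planar.

[Y(H₂O)₄]³⁺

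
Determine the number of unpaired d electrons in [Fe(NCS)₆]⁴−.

Each isothiocyanate is −1; balancing the −4 overall charge requires Fe(II).
Iron is a group-8 element; Fe(II) is therefore d⁶.
The spin state decides the count: Isothiocyanate is a weak-field ligand for a first-row metal, so the complex is high-spin.
An octahedral high-spin d⁶ ion is t₂g⁴e_g², giving 4 unpaired electrons.

4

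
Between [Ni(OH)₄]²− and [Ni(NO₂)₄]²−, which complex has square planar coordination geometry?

For [Ni(OH)₄]²−: Summing ligand charges against the −2 overall charge gives an oxidation state of +2 for nickel. Ni sits in group 10, so the d-electron count is 10 − 2 = 8. Hydroxide is a weak-field ligand. With weak-field ligands the CFSE gain from square planar is small, so a 3d d⁸ ion takes the sterically preferred tetrahedral geometry. → tetrahedral.
For [Ni(NO₂)₄]²−: Ligand charges: each nitro (N-bound nitrite) is −1. With an overall charge of −2 the nickel centre must be in the +2 oxidation state. Nickel is a group-10 element; Ni(II) is therefore d⁸. Nitro (N-bound nitrite) is a strong-field ligand (high in the spectrochemical series). A 3d d⁸ ion with strong-field ligands gains enough CFSE to favour square planar over tetrahedral. → square planar.

[Ni(NO₂)₄]²−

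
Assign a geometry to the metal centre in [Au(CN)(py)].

Summing ligand charges against the 0 overall charge gives an oxidation state of +1 for gold.
Gold is a group-11 element; Au(I) is therefore d¹⁰.
Coordination number: 2.
A d¹⁰ ion with only two ligands adopts a linear arrangement (sp hybridisation; no CFSE preference).

linear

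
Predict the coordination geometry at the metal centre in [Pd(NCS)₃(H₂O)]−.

square planar

Each isothiocyanate is −1; water is neutral; balancing the −1 overall charge requires Pd(II).
Palladium is a group-10 element; Pd(II) is therefore d⁸.
Coordination number: 4.
A 4d d⁸ ion has a large crystal-field splitting; square planar leaves the high-energy d_{x²−y²} orbital empty and maximises CFSE.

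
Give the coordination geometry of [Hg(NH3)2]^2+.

linear

Ammonia is neutral; balancing the +2 overall charge requires Hg(II).
Group 12 minus oxidation state 2 gives a d¹⁰ configuration.
With 2 monodentate ligands the coordination number is 2.
A d¹⁰ ion with only two ligands adopts a linear arrangement (sp hybridisation; no CFSE preference).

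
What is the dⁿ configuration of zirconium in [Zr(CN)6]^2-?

d0

Each cyanide is −1; balancing the −2 overall charge requires Zr(IV).
Zirconium is a group-4 element; Zr(IV) is therefore d⁰.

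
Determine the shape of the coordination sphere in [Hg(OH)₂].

linear

Summing ligand charges against the 0 overall charge gives an oxidation state of +2 for mercury.
Hg sits in group 12, so the d-electron count is 12 − 2 = 10.
Coordination number: 2.
A d¹⁰ ion with only two ligands adopts a linear arrangement (sp hybridisation; no CFSE preference).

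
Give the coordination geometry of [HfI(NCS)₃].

Summing ligand charges against the 0 overall charge gives an oxidation state of +4 for hafnium.
Hafnium is a group-4 element; Hf(IV) is therefore d⁰.
With 4 monodentate ligands the coordination number is 4.
A d⁰ ion has no crystal-field stabilisation preference between square planar and tetrahedral, so four ligands adopt the sterically favoured tetrahedral geometry.

tetrahedral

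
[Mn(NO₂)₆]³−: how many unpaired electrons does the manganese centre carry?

Ligand charges: each nitro (N-bound nitrite) is −1. With an overall charge of −3 the manganese centre must be in the +3 oxidation state.
Group 7 minus oxidation state 3 gives a d⁴ configuration.
The spin state decides the count: Nitro (N-bound nitrite) is a strong-field ligand (high in the spectrochemical series) for a first-row metal, so the complex is low-spin.
An octahedral low-spin d⁴ ion is t₂g⁴e_g⁰, giving 2 unpaired electrons.

2 unpaired electrons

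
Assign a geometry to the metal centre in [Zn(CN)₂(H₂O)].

Summing ligand charges against the 0 overall charge gives an oxidation state of +2 for zinc.
Zn sits in group 12, so the d-electron count is 12 − 2 = 10.
Coordination number: 3.
Three ligands around a d¹⁰ centre minimise repulsion in a trigonal-planar arrangement.

trigonal planar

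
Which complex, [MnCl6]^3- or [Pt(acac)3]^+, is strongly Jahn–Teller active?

[MnCl6]^3-: Each chloride is −1; balancing the −3 overall charge requires Mn(III). Group 7 minus oxidation state 3 gives a d⁴ configuration. Chloride is a weak-field ligand for a first-row metal, so the complex is high-spin. The t₂g³e_g¹ (high-spin) configuration has an unevenly filled e_g set; the Jahn–Teller theorem predicts a tetragonal distortion (typically axial elongation) to lift the degeneracy.
[Pt(acac)3]^+: Summing ligand charges against the +1 overall charge gives an oxidation state of +4 for platinum. Group 10 minus oxidation state 4 gives a d⁶ configuration. A 5d ion has a large Δₒ and is invariably low-spin. The d⁶ configuration leaves the e_g set evenly filled (or empty) — no strong Jahn–Teller driving force.

[MnCl6]^3-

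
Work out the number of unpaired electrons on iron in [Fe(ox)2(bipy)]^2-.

Each oxalate is −2; 2,2′-bipyridine is neutral; balancing the −2 overall charge requires Fe(II).
Group 8 minus oxidation state 2 gives a d⁶ configuration.
Counting donor atoms: 2×oxalate (bidentate) → 4 donors; 1×2,2′-bipyridine (bidentate) → 2 donors. Coordination number = 6.
The spin state decides the count: Oxalate is a weak-field ligand for a first-row metal, so the complex is high-spin.
An octahedral high-spin d⁶ ion is t₂g⁴e_g², giving 4 unpaired electrons.

4 unpaired electrons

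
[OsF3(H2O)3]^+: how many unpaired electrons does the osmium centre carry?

Each fluoride is −1; water is neutral; balancing the +1 overall charge requires Os(IV).
Group 8 minus oxidation state 4 gives a d⁴ configuration.
The spin state decides the count: a 5d ion has a large Δₒ and is invariably low-spin.
An octahedral low-spin d⁴ ion is t₂g⁴e_g⁰, giving 2 unpaired electrons.

2 unpaired electrons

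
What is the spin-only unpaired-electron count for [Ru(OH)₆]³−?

Ligand charges: each hydroxide is −1. With an overall charge of −3 the ruthenium centre must be in the +3 oxidation state.
Group 8 minus oxidation state 3 gives a d⁵ configuration.
The spin state decides the count: a 4d ion has a large Δₒ and is invariably low-spin.
An octahedral low-spin d⁵ ion is t₂g⁵e_g⁰, giving 1 unpaired electron.

1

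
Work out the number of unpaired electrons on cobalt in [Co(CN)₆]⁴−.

1

Summing ligand charges against the −4 overall charge gives an oxidation state of +2 for cobalt.
Cobalt is a group-9 element; Co(II) is therefore d⁷.
The spin state decides the count: Cyanide is a strong-field ligand (high in the spectrochemical series) for a first-row metal, so the complex is low-spin.
An octahedral low-spin d⁷ ion is t₂g⁶e_g¹, giving 1 unpaired electron.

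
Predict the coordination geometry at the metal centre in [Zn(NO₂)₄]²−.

tetrahedral

Each nitro (N-bound nitrite) is −1; balancing the −2 overall charge requires Zn(II).
Zn sits in group 12, so the d-electron count is 12 − 2 = 10.
With 4 monodentate ligands the coordination number is 4.
A d¹⁰ ion has no crystal-field stabilisation preference between square planar and tetrahedral, so four ligands adopt the sterically favoured tetrahedral geometry.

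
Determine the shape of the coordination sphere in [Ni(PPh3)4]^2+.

Ligand charges: triphenylphosphine is neutral. With an overall charge of +2 the nickel centre must be in the +2 oxidation state.
Ni sits in group 10, so the d-electron count is 10 − 2 = 8.
Coordination number: 4.
Triphenylphosphine is a strong-field ligand (high in the spectrochemical series).
A 3d d⁸ ion with strong-field ligands gains enough CFSE to favour square planar over tetrahedral.

square planar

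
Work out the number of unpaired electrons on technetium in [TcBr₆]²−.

Each bromide is −1; balancing the −2 overall charge requires Tc(IV).
Group 7 minus oxidation state 4 gives a d³ configuration.
In an octahedral field the d³ configuration is t₂g³e_g⁰ (only one arrangement possible), giving 3 unpaired electrons.

3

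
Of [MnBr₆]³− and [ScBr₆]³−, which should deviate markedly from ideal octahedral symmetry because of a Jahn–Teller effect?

[MnBr₆]³−: Summing ligand charges against the −3 overall charge gives an oxidation state of +3 for manganese. Group 7 minus oxidation state 3 gives a d⁴ configuration. Bromide is a weak-field ligand for a first-row metal, so the complex is high-spin. The t₂g³e_g¹ (high-spin) configuration has an unevenly filled e_g set; the Jahn–Teller theorem predicts a tetragonal distortion (typically axial elongation) to lift the degeneracy.
[ScBr₆]³−: Summing ligand charges against the −3 overall charge gives an oxidation state of +3 for scandium. Sc sits in group 3, so the d-electron count is 3 − 3 = 0. The d⁰ configuration leaves the e_g set evenly filled (or empty) — no strong Jahn–Teller driving force.

[MnBr₆]³−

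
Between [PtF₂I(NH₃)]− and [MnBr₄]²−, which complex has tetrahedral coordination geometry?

For [PtF₂I(NH₃)]−: Ligand charges: each fluoride is −1; each iodide is −1; ammonia is neutral. With an overall charge of −1 the platinum centre must be in the +2 oxidation state. Pt sits in group 10, so the d-electron count is 10 − 2 = 8. A 5d d⁸ ion has a large crystal-field splitting; square planar leaves the high-energy d_{x²−y²} orbital empty and maximises CFSE. → square planar.
For [MnBr₄]²−: Summing ligand charges against the −2 overall charge gives an oxidation state of +2 for manganese. Group 7 minus oxidation state 2 gives a d⁵ configuration. A high-spin d⁵ ion has zero CFSE in either geometry, so four ligands adopt the sterically favoured tetrahedral geometry. → tetrahedral.

[MnBr₄]²−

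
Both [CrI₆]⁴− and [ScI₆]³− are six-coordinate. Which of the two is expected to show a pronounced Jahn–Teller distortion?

[CrI₆]⁴−

[CrI₆]⁴−: Each iodide is −1; balancing the −4 overall charge requires Cr(II). Cr sits in group 6, so the d-electron count is 6 − 2 = 4. Iodide is a weak-field ligand for a first-row metal, so the complex is high-spin. The t₂g³e_g¹ (high-spin) configuration has an unevenly filled e_g set; the Jahn–Teller theorem predicts a tetragonal distortion (typically axial elongation) to lift the degeneracy.
[ScI₆]³−: Ligand charges: each iodide is −1. With an overall charge of −3 the scandium centre must be in the +3 oxidation state. Sc sits in group 3, so the d-electron count is 3 − 3 = 0. The d⁰ configuration leaves the e_g set evenly filled (or empty) — no strong Jahn–Teller driving force.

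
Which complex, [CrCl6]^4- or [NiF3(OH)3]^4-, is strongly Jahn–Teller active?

[CrCl6]^4-: Each chloride is −1; balancing the −4 overall charge requires Cr(II). Cr sits in group 6, so the d-electron count is 6 − 2 = 4. Chloride is a weak-field ligand for a first-row metal, so the complex is high-spin. The t₂g³e_g¹ (high-spin) configuration has an unevenly filled e_g set; the Jahn–Teller theorem predicts a tetragonal distortion (typically axial elongation) to lift the degeneracy.
[NiF3(OH)3]^4-: Summing ligand charges against the −4 overall charge gives an oxidation state of +2 for nickel. Group 10 minus oxidation state 2 gives a d⁸ configuration. The d⁸ configuration leaves the e_g set evenly filled (or empty) — no strong Jahn–Teller driving force.

[CrCl6]^4-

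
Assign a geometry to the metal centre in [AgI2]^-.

linear

Each iodide is −1; balancing the −1 overall charge requires Ag(I).
Group 11 minus oxidation state 1 gives a d¹⁰ configuration.
Coordination number: 2.
A d¹⁰ ion with only two ligands adopts a linear arrangement (sp hybridisation; no CFSE preference).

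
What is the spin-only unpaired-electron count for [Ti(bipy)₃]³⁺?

2,2′-bipyridine is neutral; balancing the +3 overall charge requires Ti(III).
Ti sits in group 4, so the d-electron count is 4 − 3 = 1.
Counting donor atoms: 3×2,2′-bipyridine (bidentate) → 6 donors. Coordination number = 6.
In an octahedral field the d¹ configuration is t₂g¹e_g⁰ (only one arrangement possible), giving 1 unpaired electron.

1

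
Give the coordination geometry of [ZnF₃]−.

Summing ligand charges against the −1 overall charge gives an oxidation state of +2 for zinc.
Zinc is a group-12 element; Zn(II) is therefore d¹⁰.
Coordination number: 3.
Three ligands around a d¹⁰ centre minimise repulsion in a trigonal-planar arrangement.

trigonal planar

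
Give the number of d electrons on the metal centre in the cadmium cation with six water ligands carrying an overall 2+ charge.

Summing ligand charges against the +2 overall charge gives an oxidation state of +2 for cadmium.
Group 12 minus oxidation state 2 gives a d¹⁰ configuration.

d10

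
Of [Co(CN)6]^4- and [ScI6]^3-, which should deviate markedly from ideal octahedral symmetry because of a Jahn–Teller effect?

[Co(CN)6]^4-

[Co(CN)6]^4-: Ligand charges: each cyanide is −1. With an overall charge of −4 the cobalt centre must be in the +2 oxidation state. Group 9 minus oxidation state 2 gives a d⁷ configuration. Cyanide is a strong-field ligand (high in the spectrochemical series) for a first-row metal, so the complex is low-spin. The t₂g⁶e_g¹ (low-spin) configuration has an unevenly filled e_g set; the Jahn–Teller theorem predicts a tetragonal distortion (typically axial elongation) to lift the degeneracy.
[ScI6]^3-: Summing ligand charges against the −3 overall charge gives an oxidation state of +3 for scandium. Group 3 minus oxidation state 3 gives a d⁰ configuration. The d⁰ configuration leaves the e_g set evenly filled (or empty) — no strong Jahn–Teller driving force.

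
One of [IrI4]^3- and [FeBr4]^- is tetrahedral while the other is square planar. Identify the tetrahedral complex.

For [IrI4]^3-: Each iodide is −1; balancing the −3 overall charge requires Ir(I). Iridium is a group-9 element; Ir(I) is therefore d⁸. A 5d d⁸ ion has a large crystal-field splitting; square planar leaves the high-energy d_{x²−y²} orbital empty and maximises CFSE. → square planar.
For [FeBr4]^-: Each bromide is −1; balancing the −1 overall charge requires Fe(III). Iron is a group-8 element; Fe(III) is therefore d⁵. A high-spin d⁵ ion has zero CFSE in either geometry, so four ligands adopt the sterically favoured tetrahedral geometry. → tetrahedral.

[FeBr4]^-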